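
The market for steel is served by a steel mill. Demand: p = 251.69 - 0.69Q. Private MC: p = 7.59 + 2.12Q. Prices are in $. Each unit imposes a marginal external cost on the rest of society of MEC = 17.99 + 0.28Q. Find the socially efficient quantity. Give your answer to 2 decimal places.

Social marginal cost = private MC + MEC = 25.58 + 2.40Q.
Set SMC = demand: 25.58 + 2.40Q = 251.69 - 0.69Q → Q* = 73.1748.

Q* = 73.17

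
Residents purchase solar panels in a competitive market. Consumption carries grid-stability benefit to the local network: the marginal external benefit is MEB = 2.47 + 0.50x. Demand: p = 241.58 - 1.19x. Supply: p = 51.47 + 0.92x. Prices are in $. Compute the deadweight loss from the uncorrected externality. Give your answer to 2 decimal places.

Market equilibrium (private): 51.47 + 0.92x = 241.58 - 1.19x → x_m = 90.0995.
Social marginal benefit = demand + MEB = 244.05 - 0.69x.
Set SMB = MC: 244.05 - 0.69x = 51.47 + 0.92x → x* = 119.6149.
Height of the DWL triangle at x_m is SMB(x_m) − MC(x_m) = MEB(x_m) = 47.5198.
DWL = ½ × 29.5154 × 47.5198 = 701.2830.

DWL = $701.28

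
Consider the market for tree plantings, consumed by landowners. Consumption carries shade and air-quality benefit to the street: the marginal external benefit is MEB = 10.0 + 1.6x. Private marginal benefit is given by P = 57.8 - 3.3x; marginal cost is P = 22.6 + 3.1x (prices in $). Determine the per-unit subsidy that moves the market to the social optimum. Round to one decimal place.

subsidy = $25.1 per unit

Social marginal benefit = demand + MEB = 67.8 - 1.7x.
Set SMB = MC: 67.8 - 1.7x = 22.6 + 3.1x → x* = 9.4167.
The Pigouvian subsidy equals MEB at x*: 10.0 + 1.6×9.4167 = 25.0667.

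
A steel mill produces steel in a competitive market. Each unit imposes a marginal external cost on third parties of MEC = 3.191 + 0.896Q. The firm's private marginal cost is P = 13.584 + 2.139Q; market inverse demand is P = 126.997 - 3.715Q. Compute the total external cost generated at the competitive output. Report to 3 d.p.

Market equilibrium (private): 13.584 + 2.139Q = 126.997 - 3.715Q → Q_m = 19.3736.
Total external cost = ∫₀^{Q_m} (3.191 + 0.896Q) dQ = 3.191×19.3736 + ½×0.896×19.3736² = 229.9719.

229.972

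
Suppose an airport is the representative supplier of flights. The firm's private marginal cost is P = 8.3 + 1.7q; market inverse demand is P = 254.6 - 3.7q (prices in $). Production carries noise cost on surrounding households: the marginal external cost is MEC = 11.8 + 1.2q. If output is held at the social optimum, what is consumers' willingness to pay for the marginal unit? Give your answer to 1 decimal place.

P = $123.1

Social marginal cost = private MC + MEC = 20.1 + 2.9q.
Set SMC = demand: 20.1 + 2.9q = 254.6 - 3.7q → q* = 35.5303.
Consumer price on the demand curve at q*: 254.6 − 3.7×35.5303 = 123.1379.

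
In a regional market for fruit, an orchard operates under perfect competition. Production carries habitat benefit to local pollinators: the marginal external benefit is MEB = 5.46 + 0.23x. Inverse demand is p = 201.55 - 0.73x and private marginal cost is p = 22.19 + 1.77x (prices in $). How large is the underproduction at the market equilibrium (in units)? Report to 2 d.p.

9.67 units

Market equilibrium (private): 22.19 + 1.77x = 201.55 - 0.73x → x_m = 71.7440.
Social marginal cost = private MC − MEB = 16.73 + 1.54x.
Set SMC = demand: 16.73 + 1.54x = 201.55 - 0.73x → x* = 81.4185.
Gap = |71.7440 − 81.4185| = 9.6745.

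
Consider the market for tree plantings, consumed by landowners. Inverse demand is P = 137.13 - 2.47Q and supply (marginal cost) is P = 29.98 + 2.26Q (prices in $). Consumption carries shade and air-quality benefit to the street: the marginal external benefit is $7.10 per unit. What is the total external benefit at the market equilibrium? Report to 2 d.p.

$160.84

Market equilibrium (private): 29.98 + 2.26Q = 137.13 - 2.47Q → Q_m = 22.6533.
Total external benefit = MEB × Q_m = 7.10 × 22.6533 = 160.8384.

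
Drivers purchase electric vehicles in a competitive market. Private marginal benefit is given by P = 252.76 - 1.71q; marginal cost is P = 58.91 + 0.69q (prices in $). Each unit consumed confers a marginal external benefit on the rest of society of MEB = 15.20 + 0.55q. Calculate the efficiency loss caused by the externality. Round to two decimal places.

DWL = $960.82

Market equilibrium (private): 58.91 + 0.69q = 252.76 - 1.71q → q_m = 80.7708.
Social marginal benefit = demand + MEB = 267.96 - 1.16q.
Set SMB = MC: 267.96 - 1.16q = 58.91 + 0.69q → q* = 113.0000.
Between q* and q_m the wedge SMB − MC runs linearly from 0 to MEB(q_m), so the loss is a triangle.
DWL = ½ × 32.2292 × 59.6240 = 960.8169.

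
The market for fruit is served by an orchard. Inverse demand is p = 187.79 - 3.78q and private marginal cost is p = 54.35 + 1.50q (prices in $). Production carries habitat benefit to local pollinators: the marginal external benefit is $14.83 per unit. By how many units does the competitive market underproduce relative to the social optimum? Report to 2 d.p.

2.81 units

Market equilibrium (private): 54.35 + 1.50q = 187.79 - 3.78q → q_m = 25.2727.
Social marginal cost = private MC − MEB = 39.52 + 1.50q.
Set SMC = demand: 39.52 + 1.50q = 187.79 - 3.78q → q* = 28.0814.
Gap = |25.2727 − 28.0814| = 2.8087.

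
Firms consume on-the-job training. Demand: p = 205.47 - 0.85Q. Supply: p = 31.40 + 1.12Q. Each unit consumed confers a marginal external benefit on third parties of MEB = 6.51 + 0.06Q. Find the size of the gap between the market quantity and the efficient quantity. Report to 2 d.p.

6.18 units

Market equilibrium (private): 31.40 + 1.12Q = 205.47 - 0.85Q → Q_m = 88.3604.
Social marginal benefit = demand + MEB = 211.98 - 0.79Q.
Set SMB = MC: 211.98 - 0.79Q = 31.40 + 1.12Q → Q* = 94.5445.
Gap = |88.3604 − 94.5445| = 6.1841.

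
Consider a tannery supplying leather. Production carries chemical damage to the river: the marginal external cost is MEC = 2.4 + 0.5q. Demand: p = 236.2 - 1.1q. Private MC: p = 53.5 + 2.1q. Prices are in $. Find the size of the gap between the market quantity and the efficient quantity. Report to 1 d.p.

Market equilibrium (private): 53.5 + 2.1q = 236.2 - 1.1q → q_m = 57.0938.
Social marginal cost = private MC + MEC = 55.9 + 2.6q.
Set SMC = demand: 55.9 + 2.6q = 236.2 - 1.1q → q* = 48.7297.
Gap = |57.0938 − 48.7297| = 8.3641.

8.4 units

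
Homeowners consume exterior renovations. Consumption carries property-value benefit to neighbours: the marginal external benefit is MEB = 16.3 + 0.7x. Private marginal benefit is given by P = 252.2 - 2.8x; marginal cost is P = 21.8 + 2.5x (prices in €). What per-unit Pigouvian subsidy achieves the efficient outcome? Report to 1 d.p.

Social marginal benefit = demand + MEB = 268.5 - 2.1x.
Set SMB = MC: 268.5 - 2.1x = 21.8 + 2.5x → x* = 53.6304.
The Pigouvian subsidy equals MEB at x*: 16.3 + 0.7×53.6304 = 53.8413.

subsidy = €53.8 per unit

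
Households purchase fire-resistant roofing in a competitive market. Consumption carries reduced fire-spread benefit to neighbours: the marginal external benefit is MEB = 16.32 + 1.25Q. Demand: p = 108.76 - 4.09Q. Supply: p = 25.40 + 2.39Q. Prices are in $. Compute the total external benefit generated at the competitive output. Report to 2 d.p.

$313.37

Market equilibrium (private): 25.40 + 2.39Q = 108.76 - 4.09Q → Q_m = 12.8642.
Total external benefit = ∫₀^{Q_m} (16.32 + 1.25Q) dQ = 16.32×12.8642 + ½×1.25×12.8642² = 313.3735.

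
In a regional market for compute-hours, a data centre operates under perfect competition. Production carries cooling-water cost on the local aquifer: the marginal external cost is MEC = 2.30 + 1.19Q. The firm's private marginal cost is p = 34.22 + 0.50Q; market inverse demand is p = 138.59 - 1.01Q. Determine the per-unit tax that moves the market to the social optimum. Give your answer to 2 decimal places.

tax = 47.29 per unit

Social marginal cost = private MC + MEC = 36.52 + 1.69Q.
Set SMC = demand: 36.52 + 1.69Q = 138.59 - 1.01Q → Q* = 37.8037.
The Pigouvian tax equals MEC at Q*: 2.30 + 1.19×37.8037 = 47.2864.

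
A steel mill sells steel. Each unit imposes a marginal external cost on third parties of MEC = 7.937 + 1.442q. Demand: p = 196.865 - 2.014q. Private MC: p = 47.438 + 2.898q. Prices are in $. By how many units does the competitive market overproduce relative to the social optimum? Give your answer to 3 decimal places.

8.153 units

Market equilibrium (private): 47.438 + 2.898q = 196.865 - 2.014q → q_m = 30.4208.
Social marginal cost = private MC + MEC = 55.375 + 4.340q.
Set SMC = demand: 55.375 + 4.340q = 196.865 - 2.014q → q* = 22.2679.
Gap = |30.4208 − 22.2679| = 8.1529.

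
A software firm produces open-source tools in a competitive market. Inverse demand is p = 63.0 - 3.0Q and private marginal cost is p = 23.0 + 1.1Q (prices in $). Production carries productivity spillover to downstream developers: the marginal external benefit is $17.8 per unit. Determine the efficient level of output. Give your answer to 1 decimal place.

Social marginal cost = private MC − MEB = 5.2 + 1.1Q.
Set SMC = demand: 5.2 + 1.1Q = 63.0 - 3.0Q → Q* = 14.0976.

Q* = 14.1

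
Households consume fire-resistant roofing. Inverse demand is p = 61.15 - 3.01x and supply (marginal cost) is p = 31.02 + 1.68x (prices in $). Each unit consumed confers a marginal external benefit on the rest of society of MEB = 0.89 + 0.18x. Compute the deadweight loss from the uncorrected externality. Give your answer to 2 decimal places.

DWL = $0.46

Market equilibrium (private): 31.02 + 1.68x = 61.15 - 3.01x → x_m = 6.4243.
Social marginal benefit = demand + MEB = 62.04 - 2.83x.
Set SMB = MC: 62.04 - 2.83x = 31.02 + 1.68x → x* = 6.8780.
The loss is the area between SMB and MC from x* to x_m; with linear curves that's a triangle of height MEB(x_m).
DWL = ½ × 0.4537 × 2.0464 = 0.4642.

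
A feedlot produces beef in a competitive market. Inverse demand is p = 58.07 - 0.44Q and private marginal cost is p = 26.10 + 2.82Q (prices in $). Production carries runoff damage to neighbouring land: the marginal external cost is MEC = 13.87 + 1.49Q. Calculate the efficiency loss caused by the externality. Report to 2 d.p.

Market equilibrium (private): 26.10 + 2.82Q = 58.07 - 0.44Q → Q_m = 9.8067.
Social marginal cost = private MC + MEC = 39.97 + 4.31Q.
Set SMC = demand: 39.97 + 4.31Q = 58.07 - 0.44Q → Q* = 3.8105.
Height of the DWL triangle at Q_m is SMC(Q_m) − demand(Q_m) = MEC(Q_m) = 28.4821.
DWL = ½ × 5.9962 × 28.4821 = 85.3922.

DWL = $85.39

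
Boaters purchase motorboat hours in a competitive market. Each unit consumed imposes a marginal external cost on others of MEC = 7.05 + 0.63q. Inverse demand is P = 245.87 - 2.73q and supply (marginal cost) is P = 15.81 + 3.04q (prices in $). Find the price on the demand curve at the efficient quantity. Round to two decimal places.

Social marginal benefit = demand − MEC = 238.82 - 3.36q.
Set SMB = MC: 238.82 - 3.36q = 15.81 + 3.04q → q* = 34.8453.
Consumer price on the demand curve at q*: 245.87 − 2.73×34.8453 = 150.7423.

P = $150.74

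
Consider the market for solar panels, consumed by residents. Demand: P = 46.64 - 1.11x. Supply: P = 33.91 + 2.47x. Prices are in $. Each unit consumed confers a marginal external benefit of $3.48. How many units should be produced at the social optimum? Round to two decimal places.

Social marginal benefit = demand + MEB = 50.12 - 1.11x.
Set SMB = MC: 50.12 - 1.11x = 33.91 + 2.47x → x* = 4.5279.

x* = 4.53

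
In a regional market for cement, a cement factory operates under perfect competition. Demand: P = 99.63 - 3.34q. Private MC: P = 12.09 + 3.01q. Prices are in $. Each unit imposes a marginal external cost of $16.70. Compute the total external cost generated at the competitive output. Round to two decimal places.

Market equilibrium (private): 12.09 + 3.01q = 99.63 - 3.34q → q_m = 13.7858.
Total external cost = MEC × q_m = 16.70 × 13.7858 = 230.2229.

$230.22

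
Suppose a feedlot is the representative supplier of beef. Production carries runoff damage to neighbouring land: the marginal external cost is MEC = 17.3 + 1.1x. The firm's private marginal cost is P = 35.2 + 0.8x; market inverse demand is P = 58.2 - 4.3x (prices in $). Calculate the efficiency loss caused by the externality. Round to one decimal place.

DWL = $40.0

Market equilibrium (private): 35.2 + 0.8x = 58.2 - 4.3x → x_m = 4.5098.
Social marginal cost = private MC + MEC = 52.5 + 1.9x.
Set SMC = demand: 52.5 + 1.9x = 58.2 - 4.3x → x* = 0.9194.
Between x* and x_m the wedge SMC − demand runs linearly from 0 to MEC(x_m), so the loss is a triangle.
DWL = ½ × 3.5904 × 22.2608 = 39.9626.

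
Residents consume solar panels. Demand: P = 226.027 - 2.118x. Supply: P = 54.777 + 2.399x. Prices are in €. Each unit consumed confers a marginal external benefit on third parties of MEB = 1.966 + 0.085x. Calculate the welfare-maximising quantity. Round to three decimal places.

x* = 39.083

Social marginal benefit = demand + MEB = 227.993 - 2.033x.
Set SMB = MC: 227.993 - 2.033x = 54.777 + 2.399x → x* = 39.0830.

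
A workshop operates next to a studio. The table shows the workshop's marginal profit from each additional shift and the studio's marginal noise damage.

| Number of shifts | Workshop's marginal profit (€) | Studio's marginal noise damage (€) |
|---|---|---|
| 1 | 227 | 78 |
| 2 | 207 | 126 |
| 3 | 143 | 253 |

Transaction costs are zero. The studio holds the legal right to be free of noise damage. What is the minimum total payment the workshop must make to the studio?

Efficient level: marginal profit ≥ marginal noise damage through level 2, so k* = 2.
With the studio holding the right, the workshop must at least compensate total damage at k*: 78 + 126 = 204.

€204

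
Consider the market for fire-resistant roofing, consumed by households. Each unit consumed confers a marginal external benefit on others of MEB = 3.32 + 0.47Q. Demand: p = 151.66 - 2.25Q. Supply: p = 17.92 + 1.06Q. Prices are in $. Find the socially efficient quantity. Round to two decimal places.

Q* = 48.26

Social marginal benefit = demand + MEB = 154.98 - 1.78Q.
Set SMB = MC: 154.98 - 1.78Q = 17.92 + 1.06Q → Q* = 48.2606.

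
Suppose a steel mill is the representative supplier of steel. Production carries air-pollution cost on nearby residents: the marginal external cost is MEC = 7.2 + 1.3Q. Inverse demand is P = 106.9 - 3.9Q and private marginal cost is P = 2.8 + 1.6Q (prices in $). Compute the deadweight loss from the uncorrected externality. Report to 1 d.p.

DWL = $74.4

Market equilibrium (private): 2.8 + 1.6Q = 106.9 - 3.9Q → Q_m = 18.9273.
Social marginal cost = private MC + MEC = 10.0 + 2.9Q.
Set SMC = demand: 10.0 + 2.9Q = 106.9 - 3.9Q → Q* = 14.2500.
Height of the DWL triangle at Q_m is SMC(Q_m) − demand(Q_m) = MEC(Q_m) = 31.8055.
DWL = ½ × 4.6773 × 31.8055 = 74.3819.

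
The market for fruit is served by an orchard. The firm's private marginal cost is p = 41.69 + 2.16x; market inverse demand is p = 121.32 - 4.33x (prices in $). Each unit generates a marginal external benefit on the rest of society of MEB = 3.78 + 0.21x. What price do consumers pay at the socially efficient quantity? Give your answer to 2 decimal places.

P = $63.81

Social marginal cost = private MC − MEB = 37.91 + 1.95x.
Set SMC = demand: 37.91 + 1.95x = 121.32 - 4.33x → x* = 13.2818.
Consumer price on the demand curve at x*: 121.32 − 4.33×13.2818 = 63.8098.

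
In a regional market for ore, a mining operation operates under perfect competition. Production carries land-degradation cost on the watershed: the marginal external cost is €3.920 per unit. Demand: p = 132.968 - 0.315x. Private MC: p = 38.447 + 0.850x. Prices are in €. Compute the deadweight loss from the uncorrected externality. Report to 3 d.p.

Market equilibrium (private): 38.447 + 0.850x = 132.968 - 0.315x → x_m = 81.1339.
Social marginal cost = private MC + MEC = 42.367 + 0.850x.
Set SMC = demand: 42.367 + 0.850x = 132.968 - 0.315x → x* = 77.7691.
The loss is the area between SMC and demand from x* to x_m; with linear curves that's a triangle of height MEC(x_m).
DWL = ½ × 3.3648 × 3.9200 = 6.5950.

DWL = €6.595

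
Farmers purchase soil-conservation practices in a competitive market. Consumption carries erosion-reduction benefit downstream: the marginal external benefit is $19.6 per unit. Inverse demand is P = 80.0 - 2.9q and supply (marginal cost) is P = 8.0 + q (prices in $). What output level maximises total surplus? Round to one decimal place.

q* = 23.5

Social marginal benefit = demand + MEB = 99.6 - 2.9q.
Set SMB = MC: 99.6 - 2.9q = 8.0 + q → q* = 23.4872.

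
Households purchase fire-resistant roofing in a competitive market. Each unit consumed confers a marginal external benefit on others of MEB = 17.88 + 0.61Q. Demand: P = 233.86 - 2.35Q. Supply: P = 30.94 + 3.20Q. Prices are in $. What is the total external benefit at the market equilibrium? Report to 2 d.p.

Market equilibrium (private): 30.94 + 3.20Q = 233.86 - 2.35Q → Q_m = 36.5622.
Total external benefit = ∫₀^{Q_m} (17.88 + 0.61Q) dQ = 17.88×36.5622 + ½×0.61×36.5622² = 1061.4544.

$1061.45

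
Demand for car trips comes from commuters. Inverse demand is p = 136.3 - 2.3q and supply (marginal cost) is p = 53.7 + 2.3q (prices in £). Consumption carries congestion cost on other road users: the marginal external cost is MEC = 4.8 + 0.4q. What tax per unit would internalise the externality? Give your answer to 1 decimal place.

Social marginal benefit = demand − MEC = 131.5 - 2.7q.
Set SMB = MC: 131.5 - 2.7q = 53.7 + 2.3q → q* = 15.5600.
The Pigouvian tax equals MEC at q*: 4.8 + 0.4×15.5600 = 11.0240.

tax = £11.0 per unit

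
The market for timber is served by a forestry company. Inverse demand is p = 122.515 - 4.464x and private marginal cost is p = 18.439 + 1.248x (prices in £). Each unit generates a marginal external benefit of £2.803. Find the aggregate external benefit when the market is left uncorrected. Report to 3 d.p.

Market equilibrium (private): 18.439 + 1.248x = 122.515 - 4.464x → x_m = 18.2206.
Total external benefit = MEB × x_m = 2.803 × 18.2206 = 51.0723.

£51.072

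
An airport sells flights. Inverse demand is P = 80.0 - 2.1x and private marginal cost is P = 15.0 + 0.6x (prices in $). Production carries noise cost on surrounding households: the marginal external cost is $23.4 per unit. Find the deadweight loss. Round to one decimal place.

Market equilibrium (private): 15.0 + 0.6x = 80.0 - 2.1x → x_m = 24.0741.
Social marginal cost = private MC + MEC = 38.4 + 0.6x.
Set SMC = demand: 38.4 + 0.6x = 80.0 - 2.1x → x* = 15.4074.
The welfare-loss triangle has base |x_m − x*| and height MEC(x_m) (the vertical gap between SMC and demand is zero at x* and MEC at x_m).
DWL = ½ × 8.6667 × 23.4000 = 101.4004.

DWL = $101.4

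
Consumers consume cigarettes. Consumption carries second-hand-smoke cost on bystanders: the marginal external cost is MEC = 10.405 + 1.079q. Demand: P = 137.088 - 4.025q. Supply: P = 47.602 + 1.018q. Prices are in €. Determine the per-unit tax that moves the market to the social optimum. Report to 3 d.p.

Social marginal benefit = demand − MEC = 126.683 - 5.104q.
Set SMB = MC: 126.683 - 5.104q = 47.602 + 1.018q → q* = 12.9175.
The Pigouvian tax equals MEC at q*: 10.405 + 1.079×12.9175 = 24.3430.

tax = €24.343 per unit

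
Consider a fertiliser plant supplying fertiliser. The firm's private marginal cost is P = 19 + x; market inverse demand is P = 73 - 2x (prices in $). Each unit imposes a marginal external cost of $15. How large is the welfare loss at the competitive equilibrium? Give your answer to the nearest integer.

DWL = $38

Market equilibrium (private): 19 + x = 73 - 2x → x_m = 18.0000.
Social marginal cost = private MC + MEC = 34 + x.
Set SMC = demand: 34 + x = 73 - 2x → x* = 13.0000.
Between x* and x_m the wedge SMC − demand runs linearly from 0 to MEC(x_m), so the loss is a triangle.
DWL = ½ × 5.0000 × 15.0000 = 37.5000.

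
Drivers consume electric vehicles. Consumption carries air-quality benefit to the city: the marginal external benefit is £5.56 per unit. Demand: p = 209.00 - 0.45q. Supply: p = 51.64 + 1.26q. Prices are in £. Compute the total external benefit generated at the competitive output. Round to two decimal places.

£511.65

Market equilibrium (private): 51.64 + 1.26q = 209.00 - 0.45q → q_m = 92.0234.
Total external benefit = MEB × q_m = 5.56 × 92.0234 = 511.6501.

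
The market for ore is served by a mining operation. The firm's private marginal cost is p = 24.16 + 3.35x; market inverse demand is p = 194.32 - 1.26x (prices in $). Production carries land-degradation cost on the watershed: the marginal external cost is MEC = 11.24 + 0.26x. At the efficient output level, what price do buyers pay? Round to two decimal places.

P = $153.20

Social marginal cost = private MC + MEC = 35.40 + 3.61x.
Set SMC = demand: 35.40 + 3.61x = 194.32 - 1.26x → x* = 32.6324.
Consumer price on the demand curve at x*: 194.32 − 1.26×32.6324 = 153.2032.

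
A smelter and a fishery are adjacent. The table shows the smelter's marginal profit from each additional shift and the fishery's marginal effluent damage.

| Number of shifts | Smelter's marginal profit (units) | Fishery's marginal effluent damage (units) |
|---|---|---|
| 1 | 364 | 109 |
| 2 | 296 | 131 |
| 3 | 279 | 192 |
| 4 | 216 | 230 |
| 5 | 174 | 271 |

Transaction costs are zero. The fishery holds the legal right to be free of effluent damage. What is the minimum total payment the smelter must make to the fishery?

Efficient level: marginal profit ≥ marginal effluent damage through level 3, so k* = 3.
With the fishery holding the right, the smelter must at least compensate total damage at k*: 109 + 131 + 192 = 432.

432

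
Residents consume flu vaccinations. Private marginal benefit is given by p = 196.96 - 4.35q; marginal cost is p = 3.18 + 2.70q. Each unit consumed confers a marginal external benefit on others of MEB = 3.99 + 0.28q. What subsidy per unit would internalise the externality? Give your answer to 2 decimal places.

Social marginal benefit = demand + MEB = 200.95 - 4.07q.
Set SMB = MC: 200.95 - 4.07q = 3.18 + 2.70q → q* = 29.2127.
The Pigouvian subsidy equals MEB at q*: 3.99 + 0.28×29.2127 = 12.1696.

subsidy = 12.17 per unit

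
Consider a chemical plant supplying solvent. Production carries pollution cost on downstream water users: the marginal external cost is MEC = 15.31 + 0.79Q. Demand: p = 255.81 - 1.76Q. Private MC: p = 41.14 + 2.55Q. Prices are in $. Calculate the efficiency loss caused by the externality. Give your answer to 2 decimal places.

DWL = $292.89

Market equilibrium (private): 41.14 + 2.55Q = 255.81 - 1.76Q → Q_m = 49.8074.
Social marginal cost = private MC + MEC = 56.45 + 3.34Q.
Set SMC = demand: 56.45 + 3.34Q = 255.81 - 1.76Q → Q* = 39.0902.
The loss is the area between SMC and demand from Q* to Q_m; with linear curves that's a triangle of height MEC(Q_m).
DWL = ½ × 10.7172 × 54.6579 = 292.8898.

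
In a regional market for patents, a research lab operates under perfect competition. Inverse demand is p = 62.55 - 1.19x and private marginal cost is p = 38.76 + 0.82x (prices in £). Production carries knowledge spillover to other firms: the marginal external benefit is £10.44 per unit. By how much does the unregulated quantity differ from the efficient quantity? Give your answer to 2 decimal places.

Market equilibrium (private): 38.76 + 0.82x = 62.55 - 1.19x → x_m = 11.8358.
Social marginal cost = private MC − MEB = 28.32 + 0.82x.
Set SMC = demand: 28.32 + 0.82x = 62.55 - 1.19x → x* = 17.0299.
Gap = |11.8358 − 17.0299| = 5.1941.

5.19 units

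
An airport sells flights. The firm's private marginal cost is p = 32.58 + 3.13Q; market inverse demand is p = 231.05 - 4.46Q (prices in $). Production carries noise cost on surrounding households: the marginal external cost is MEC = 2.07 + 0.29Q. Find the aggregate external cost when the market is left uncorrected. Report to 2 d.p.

$153.27

Market equilibrium (private): 32.58 + 3.13Q = 231.05 - 4.46Q → Q_m = 26.1489.
Total external cost = ∫₀^{Q_m} (2.07 + 0.29Q) dQ = 2.07×26.1489 + ½×0.29×26.1489² = 153.2741.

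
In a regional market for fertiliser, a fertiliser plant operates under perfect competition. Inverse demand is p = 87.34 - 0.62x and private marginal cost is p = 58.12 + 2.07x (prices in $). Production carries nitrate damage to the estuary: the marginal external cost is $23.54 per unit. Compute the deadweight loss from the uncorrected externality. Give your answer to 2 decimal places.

DWL = $103.00

Market equilibrium (private): 58.12 + 2.07x = 87.34 - 0.62x → x_m = 10.8625.
Social marginal cost = private MC + MEC = 81.66 + 2.07x.
Set SMC = demand: 81.66 + 2.07x = 87.34 - 0.62x → x* = 2.1115.
The loss is the area between SMC and demand from x* to x_m; with linear curves that's a triangle of height MEC(x_m).
DWL = ½ × 8.7510 × 23.5400 = 102.9993.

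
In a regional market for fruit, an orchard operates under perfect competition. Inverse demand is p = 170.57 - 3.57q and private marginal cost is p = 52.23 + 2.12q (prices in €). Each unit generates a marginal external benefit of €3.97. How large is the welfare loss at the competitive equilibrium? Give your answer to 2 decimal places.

DWL = €1.38

Market equilibrium (private): 52.23 + 2.12q = 170.57 - 3.57q → q_m = 20.7979.
Social marginal cost = private MC − MEB = 48.26 + 2.12q.
Set SMC = demand: 48.26 + 2.12q = 170.57 - 3.57q → q* = 21.4956.
The loss is the area between SMC and demand from q* to q_m; with linear curves that's a triangle of height MEB(q_m).
DWL = ½ × 0.6977 × 3.9700 = 1.3849.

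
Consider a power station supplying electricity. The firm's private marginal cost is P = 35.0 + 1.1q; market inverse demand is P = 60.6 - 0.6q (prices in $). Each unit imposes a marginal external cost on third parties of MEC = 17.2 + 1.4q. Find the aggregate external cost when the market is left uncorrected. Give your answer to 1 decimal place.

$417.7

Market equilibrium (private): 35.0 + 1.1q = 60.6 - 0.6q → q_m = 15.0588.
Total external cost = ∫₀^{q_m} (17.2 + 1.4q) dq = 17.2×15.0588 + ½×1.4×15.0588² = 417.7486.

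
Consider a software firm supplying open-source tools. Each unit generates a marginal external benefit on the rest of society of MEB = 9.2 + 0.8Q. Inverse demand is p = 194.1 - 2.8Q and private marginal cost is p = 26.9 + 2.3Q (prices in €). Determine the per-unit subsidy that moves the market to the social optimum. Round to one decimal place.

subsidy = €42.0 per unit

Social marginal cost = private MC − MEB = 17.7 + 1.5Q.
Set SMC = demand: 17.7 + 1.5Q = 194.1 - 2.8Q → Q* = 41.0233.
The Pigouvian subsidy equals MEB at Q*: 9.2 + 0.8×41.0233 = 42.0186.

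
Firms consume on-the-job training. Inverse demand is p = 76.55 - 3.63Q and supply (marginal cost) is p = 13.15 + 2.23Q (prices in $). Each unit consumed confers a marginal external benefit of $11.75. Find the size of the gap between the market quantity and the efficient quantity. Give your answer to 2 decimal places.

Market equilibrium (private): 13.15 + 2.23Q = 76.55 - 3.63Q → Q_m = 10.8191.
Social marginal benefit = demand + MEB = 88.30 - 3.63Q.
Set SMB = MC: 88.30 - 3.63Q = 13.15 + 2.23Q → Q* = 12.8242.
Gap = |10.8191 − 12.8242| = 2.0051.

2.01 units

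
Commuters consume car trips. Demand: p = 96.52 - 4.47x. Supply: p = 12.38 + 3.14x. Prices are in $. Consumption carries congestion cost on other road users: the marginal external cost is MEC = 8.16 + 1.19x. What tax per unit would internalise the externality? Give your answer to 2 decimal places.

tax = $18.43 per unit

Social marginal benefit = demand − MEC = 88.36 - 5.66x.
Set SMB = MC: 88.36 - 5.66x = 12.38 + 3.14x → x* = 8.6341.
The Pigouvian tax equals MEC at x*: 8.16 + 1.19×8.6341 = 18.4346.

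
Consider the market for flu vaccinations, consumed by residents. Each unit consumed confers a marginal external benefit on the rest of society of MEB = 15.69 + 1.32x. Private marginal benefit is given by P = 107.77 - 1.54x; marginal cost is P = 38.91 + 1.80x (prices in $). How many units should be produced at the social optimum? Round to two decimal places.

Social marginal benefit = demand + MEB = 123.46 - 0.22x.
Set SMB = MC: 123.46 - 0.22x = 38.91 + 1.80x → x* = 41.8564.

x* = 41.86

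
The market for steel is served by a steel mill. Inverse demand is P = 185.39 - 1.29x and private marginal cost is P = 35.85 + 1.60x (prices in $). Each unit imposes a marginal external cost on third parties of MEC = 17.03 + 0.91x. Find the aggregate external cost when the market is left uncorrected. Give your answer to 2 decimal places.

$2099.43

Market equilibrium (private): 35.85 + 1.60x = 185.39 - 1.29x → x_m = 51.7439.
Total external cost = ∫₀^{x_m} (17.03 + 0.91x) dx = 17.03×51.7439 + ½×0.91×51.7439² = 2099.4298.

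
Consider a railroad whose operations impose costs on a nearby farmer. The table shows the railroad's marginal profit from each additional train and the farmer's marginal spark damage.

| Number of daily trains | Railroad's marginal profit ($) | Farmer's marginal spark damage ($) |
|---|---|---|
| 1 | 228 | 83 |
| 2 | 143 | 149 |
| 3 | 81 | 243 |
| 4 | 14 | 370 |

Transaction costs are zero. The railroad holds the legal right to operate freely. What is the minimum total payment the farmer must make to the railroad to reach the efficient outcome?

Left alone the railroad would choose level 4 (marginal profit stays positive).
Efficient level: k* = 1 (marginal profit ≥ marginal spark damage through 1).
The farmer must at least cover the railroad's forgone profit from cutting 4→1: 143 + 81 + 14 = 238.

$238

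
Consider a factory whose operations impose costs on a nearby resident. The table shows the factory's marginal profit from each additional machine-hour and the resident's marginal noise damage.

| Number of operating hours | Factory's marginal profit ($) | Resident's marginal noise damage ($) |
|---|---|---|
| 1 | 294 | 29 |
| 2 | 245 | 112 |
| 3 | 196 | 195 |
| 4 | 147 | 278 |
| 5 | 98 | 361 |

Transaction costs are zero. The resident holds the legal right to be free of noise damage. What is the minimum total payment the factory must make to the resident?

$336

Efficient level: marginal profit ≥ marginal noise damage through level 3, so k* = 3.
With the resident holding the right, the factory must at least compensate total damage at k*: 29 + 112 + 195 = 336.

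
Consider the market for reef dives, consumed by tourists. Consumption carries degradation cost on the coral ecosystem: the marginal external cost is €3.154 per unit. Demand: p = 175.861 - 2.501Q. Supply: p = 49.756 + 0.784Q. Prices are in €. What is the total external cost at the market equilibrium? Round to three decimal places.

Market equilibrium (private): 49.756 + 0.784Q = 175.861 - 2.501Q → Q_m = 38.3881.
Total external cost = MEC × Q_m = 3.154 × 38.3881 = 121.0761.

€121.076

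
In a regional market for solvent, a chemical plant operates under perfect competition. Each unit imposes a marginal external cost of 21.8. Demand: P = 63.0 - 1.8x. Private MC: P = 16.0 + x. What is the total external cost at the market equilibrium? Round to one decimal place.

Market equilibrium (private): 16.0 + x = 63.0 - 1.8x → x_m = 16.7857.
Total external cost = MEC × x_m = 21.8 × 16.7857 = 365.9283.

365.9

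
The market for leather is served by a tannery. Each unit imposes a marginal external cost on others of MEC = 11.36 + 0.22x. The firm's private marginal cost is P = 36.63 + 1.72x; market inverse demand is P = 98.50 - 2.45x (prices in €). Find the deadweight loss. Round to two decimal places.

Market equilibrium (private): 36.63 + 1.72x = 98.50 - 2.45x → x_m = 14.8369.
Social marginal cost = private MC + MEC = 47.99 + 1.94x.
Set SMC = demand: 47.99 + 1.94x = 98.50 - 2.45x → x* = 11.5057.
The welfare-loss triangle has base |x_m − x*| and height MEC(x_m) (the vertical gap between SMC and demand is zero at x* and MEC at x_m).
DWL = ½ × 3.3312 × 14.6241 = 24.3579.

DWL = €24.36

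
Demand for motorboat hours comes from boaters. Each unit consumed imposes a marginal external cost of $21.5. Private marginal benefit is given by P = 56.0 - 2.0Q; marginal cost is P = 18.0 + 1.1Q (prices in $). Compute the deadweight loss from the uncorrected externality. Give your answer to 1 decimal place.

DWL = $74.6

Market equilibrium (private): 18.0 + 1.1Q = 56.0 - 2.0Q → Q_m = 12.2581.
Social marginal benefit = demand − MEC = 34.5 - 2.0Q.
Set SMB = MC: 34.5 - 2.0Q = 18.0 + 1.1Q → Q* = 5.3226.
Height of the DWL triangle at Q_m is MC(Q_m) − SMB(Q_m) = MEC(Q_m) = 21.5000.
DWL = ½ × 6.9355 × 21.5000 = 74.5566.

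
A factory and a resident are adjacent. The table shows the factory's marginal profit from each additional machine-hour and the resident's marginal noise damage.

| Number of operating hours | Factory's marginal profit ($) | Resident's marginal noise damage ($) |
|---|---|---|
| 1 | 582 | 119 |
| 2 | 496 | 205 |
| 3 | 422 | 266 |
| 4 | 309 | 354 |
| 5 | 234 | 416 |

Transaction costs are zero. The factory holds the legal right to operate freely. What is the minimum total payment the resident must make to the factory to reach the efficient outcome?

Left alone the factory would choose level 5 (marginal profit stays positive).
Efficient level: k* = 3 (marginal profit ≥ marginal noise damage through 3).
The resident must at least cover the factory's forgone profit from cutting 5→3: 309 + 234 = 543.

$543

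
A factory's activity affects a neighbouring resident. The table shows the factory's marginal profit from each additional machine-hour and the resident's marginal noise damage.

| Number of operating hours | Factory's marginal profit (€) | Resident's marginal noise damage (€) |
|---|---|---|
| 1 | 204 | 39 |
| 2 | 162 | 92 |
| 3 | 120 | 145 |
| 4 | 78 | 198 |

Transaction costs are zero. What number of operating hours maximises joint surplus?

Bargaining reaches the level where marginal profit last exceeds marginal noise damage.
That holds through level 2 (162 ≥ 92) but not at 3 (120 < 145).

2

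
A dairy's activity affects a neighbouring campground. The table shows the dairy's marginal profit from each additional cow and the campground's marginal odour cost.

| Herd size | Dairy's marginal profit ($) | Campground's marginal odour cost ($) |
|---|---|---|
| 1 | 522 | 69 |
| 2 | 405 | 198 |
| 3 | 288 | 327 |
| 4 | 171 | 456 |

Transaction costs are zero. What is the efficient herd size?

Bargaining reaches the level where marginal profit last exceeds marginal odour cost.
That holds through level 2 (405 ≥ 198) but not at 3 (288 < 327).

2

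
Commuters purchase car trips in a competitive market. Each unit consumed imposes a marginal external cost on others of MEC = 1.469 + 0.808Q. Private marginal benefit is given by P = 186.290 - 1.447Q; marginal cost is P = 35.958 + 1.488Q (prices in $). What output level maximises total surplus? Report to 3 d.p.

Social marginal benefit = demand − MEC = 184.821 - 2.255Q.
Set SMB = MC: 184.821 - 2.255Q = 35.958 + 1.488Q → Q* = 39.7710.

Q* = 39.771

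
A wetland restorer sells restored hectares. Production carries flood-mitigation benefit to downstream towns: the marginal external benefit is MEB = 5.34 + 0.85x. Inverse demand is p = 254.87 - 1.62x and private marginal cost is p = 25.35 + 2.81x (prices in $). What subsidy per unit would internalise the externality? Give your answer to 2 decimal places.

subsidy = $61.10 per unit

Social marginal cost = private MC − MEB = 20.01 + 1.96x.
Set SMC = demand: 20.01 + 1.96x = 254.87 - 1.62x → x* = 65.6034.
The Pigouvian subsidy equals MEB at x*: 5.34 + 0.85×65.6034 = 61.1029.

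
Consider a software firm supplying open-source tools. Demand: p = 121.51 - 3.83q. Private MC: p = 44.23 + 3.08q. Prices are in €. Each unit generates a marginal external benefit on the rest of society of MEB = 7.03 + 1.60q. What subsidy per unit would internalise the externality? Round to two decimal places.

Social marginal cost = private MC − MEB = 37.20 + 1.48q.
Set SMC = demand: 37.20 + 1.48q = 121.51 - 3.83q → q* = 15.8776.
The Pigouvian subsidy equals MEB at q*: 7.03 + 1.60×15.8776 = 32.4342.

subsidy = €32.43 per unit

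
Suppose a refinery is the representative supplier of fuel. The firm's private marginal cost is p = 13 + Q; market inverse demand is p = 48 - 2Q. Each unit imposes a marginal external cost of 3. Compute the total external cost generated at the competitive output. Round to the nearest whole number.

Market equilibrium (private): 13 + Q = 48 - 2Q → Q_m = 11.6667.
Total external cost = MEC × Q_m = 3 × 11.6667 = 35.0001.

35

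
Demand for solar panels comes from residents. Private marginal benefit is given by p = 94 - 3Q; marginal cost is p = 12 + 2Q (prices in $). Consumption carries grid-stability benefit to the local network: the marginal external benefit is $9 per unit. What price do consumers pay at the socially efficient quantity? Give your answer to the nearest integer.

P = $39

Social marginal benefit = demand + MEB = 103 - 3Q.
Set SMB = MC: 103 - 3Q = 12 + 2Q → Q* = 18.2000.
Consumer price on the demand curve at Q*: 94 − 3×18.2000 = 39.4000.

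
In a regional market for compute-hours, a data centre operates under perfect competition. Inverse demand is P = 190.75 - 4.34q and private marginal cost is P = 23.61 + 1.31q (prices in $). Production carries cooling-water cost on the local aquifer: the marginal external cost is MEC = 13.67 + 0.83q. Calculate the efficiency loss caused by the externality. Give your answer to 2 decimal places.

Market equilibrium (private): 23.61 + 1.31q = 190.75 - 4.34q → q_m = 29.5823.
Social marginal cost = private MC + MEC = 37.28 + 2.14q.
Set SMC = demand: 37.28 + 2.14q = 190.75 - 4.34q → q* = 23.6836.
The welfare-loss triangle has base |q_m − q*| and height MEC(q_m) (the vertical gap between SMC and demand is zero at q* and MEC at q_m).
DWL = ½ × 5.8987 × 38.2233 = 112.7339.

DWL = $112.73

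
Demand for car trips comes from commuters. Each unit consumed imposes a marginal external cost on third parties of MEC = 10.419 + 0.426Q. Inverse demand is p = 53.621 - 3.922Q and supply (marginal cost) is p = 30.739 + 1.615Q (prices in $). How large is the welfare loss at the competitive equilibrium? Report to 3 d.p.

Market equilibrium (private): 30.739 + 1.615Q = 53.621 - 3.922Q → Q_m = 4.1326.
Social marginal benefit = demand − MEC = 43.202 - 4.348Q.
Set SMB = MC: 43.202 - 4.348Q = 30.739 + 1.615Q → Q* = 2.0901.
Height of the DWL triangle at Q_m is MC(Q_m) − SMB(Q_m) = MEC(Q_m) = 12.1795.
DWL = ½ × 2.0425 × 12.1795 = 12.4383.

DWL = $12.438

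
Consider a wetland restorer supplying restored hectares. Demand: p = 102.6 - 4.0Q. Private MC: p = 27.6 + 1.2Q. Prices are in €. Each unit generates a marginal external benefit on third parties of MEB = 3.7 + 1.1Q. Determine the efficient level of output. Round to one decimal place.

Q* = 19.2

Social marginal cost = private MC − MEB = 23.9 + 0.1Q.
Set SMC = demand: 23.9 + 0.1Q = 102.6 - 4.0Q → Q* = 19.1951.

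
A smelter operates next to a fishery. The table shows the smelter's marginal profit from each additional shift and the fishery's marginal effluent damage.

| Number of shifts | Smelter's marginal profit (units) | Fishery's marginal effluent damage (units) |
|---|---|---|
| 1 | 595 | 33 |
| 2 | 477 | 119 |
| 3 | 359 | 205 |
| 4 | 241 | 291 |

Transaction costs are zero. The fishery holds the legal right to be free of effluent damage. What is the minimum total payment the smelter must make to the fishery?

357

Efficient level: marginal profit ≥ marginal effluent damage through level 3, so k* = 3.
With the fishery holding the right, the smelter must at least compensate total damage at k*: 33 + 119 + 205 = 357.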